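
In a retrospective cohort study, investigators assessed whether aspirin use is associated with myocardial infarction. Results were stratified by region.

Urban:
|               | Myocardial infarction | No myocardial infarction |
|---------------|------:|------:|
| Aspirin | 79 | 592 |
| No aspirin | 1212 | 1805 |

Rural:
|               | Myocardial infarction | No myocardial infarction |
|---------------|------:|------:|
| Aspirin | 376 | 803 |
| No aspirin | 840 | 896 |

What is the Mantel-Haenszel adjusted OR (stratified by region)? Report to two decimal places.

0.36

OR_MH = Σ(aᵢdᵢ/nᵢ) / Σ(bᵢcᵢ/nᵢ), where nᵢ is the stratum total.
Stratum 1 (Urban): n = 3688; a·d/n = 79·1805/3688 = 38.6646; b·c/n = 592·1212/3688 = 194.5510
Stratum 2 (Rural): n = 2915; a·d/n = 376·896/2915 = 115.5732; b·c/n = 803·840/2915 = 231.3962
OR_MH = (38.6646 + 115.5732) / (194.5510 + 231.3962) = 154.2378 / 425.9472 = 0.36211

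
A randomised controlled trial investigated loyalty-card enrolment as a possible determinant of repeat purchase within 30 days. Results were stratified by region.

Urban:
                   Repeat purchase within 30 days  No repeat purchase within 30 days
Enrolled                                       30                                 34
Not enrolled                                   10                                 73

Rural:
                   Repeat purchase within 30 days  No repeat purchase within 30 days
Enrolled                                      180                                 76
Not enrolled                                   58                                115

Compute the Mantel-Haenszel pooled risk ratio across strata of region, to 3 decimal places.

RR_MH = Σ(aᵢ·n₀ᵢ/nᵢ) / Σ(cᵢ·n₁ᵢ/nᵢ), with n₁ᵢ = aᵢ+bᵢ (exposed), n₀ᵢ = cᵢ+dᵢ (unexposed), nᵢ = n₁ᵢ+n₀ᵢ.
Stratum 1 (Urban): n₁ = 64, n₀ = 83, n = 147; a·n₀/n = 30·83/147 = 16.9388; c·n₁/n = 10·64/147 = 4.3537
Stratum 2 (Rural): n₁ = 256, n₀ = 173, n = 429; a·n₀/n = 180·173/429 = 72.5874; c·n₁/n = 58·256/429 = 34.6107
RR_MH = (16.9388 + 72.5874) / (4.3537 + 34.6107) = 89.5262 / 38.9645 = 2.29764

2.298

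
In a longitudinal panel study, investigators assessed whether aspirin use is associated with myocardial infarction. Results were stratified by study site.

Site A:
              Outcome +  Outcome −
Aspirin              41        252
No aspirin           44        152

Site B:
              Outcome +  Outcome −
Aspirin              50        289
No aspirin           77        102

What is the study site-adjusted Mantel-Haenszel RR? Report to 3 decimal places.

0.439

RR_MH = Σ(aᵢ·n₀ᵢ/nᵢ) / Σ(cᵢ·n₁ᵢ/nᵢ), with n₁ᵢ = aᵢ+bᵢ (exposed), n₀ᵢ = cᵢ+dᵢ (unexposed), nᵢ = n₁ᵢ+n₀ᵢ.
Stratum 1 (Site A): n₁ = 293, n₀ = 196, n = 489; a·n₀/n = 41·196/489 = 16.4335; c·n₁/n = 44·293/489 = 26.3640
Stratum 2 (Site B): n₁ = 339, n₀ = 179, n = 518; a·n₀/n = 50·179/518 = 17.2780; c·n₁/n = 77·339/518 = 50.3919
RR_MH = (16.4335 + 17.2780) / (26.3640 + 50.3919) = 33.7115 / 76.7559 = 0.43920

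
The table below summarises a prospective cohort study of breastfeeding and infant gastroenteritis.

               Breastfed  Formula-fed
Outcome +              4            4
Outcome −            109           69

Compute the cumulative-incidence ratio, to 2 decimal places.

Reading the table with exposure as columns: a = 4 (Breastfed, case), b = 109 (Breastfed, non-case), c = 4 (Formula-fed, case), d = 69.
Risk in exposed = 4/113 = 0.03540; risk in unexposed = 4/73 = 0.05479.
RR = 0.03540 / 0.05479 = 0.64602
The risk is 35% lower among the exposed than among the unexposed.

0.65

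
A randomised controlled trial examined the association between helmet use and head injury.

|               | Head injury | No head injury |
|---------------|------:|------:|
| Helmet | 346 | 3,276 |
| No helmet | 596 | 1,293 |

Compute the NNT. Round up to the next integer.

5

Risk in treated group = 346/3622 = 0.09553; risk in control = 596/1889 = 0.31551.
Absolute risk reduction = 0.31551 − 0.09553 = 0.21998
NNT = 1 / ARR = 1 / 0.21998 = 4.546 → round up → 5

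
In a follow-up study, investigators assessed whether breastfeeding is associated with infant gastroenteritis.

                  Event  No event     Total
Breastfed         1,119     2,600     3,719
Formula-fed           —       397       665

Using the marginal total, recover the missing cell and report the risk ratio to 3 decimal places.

0.747

The missing cell is in the unexposed row: 665 − 397 = 268.
So a = 1119, b = 2600, c = 268, d = 397.
RR = [a/(a+b)] / [c/(c+d)] = (1119/3719) / (268/665) = 0.30089/0.40301 = 0.74660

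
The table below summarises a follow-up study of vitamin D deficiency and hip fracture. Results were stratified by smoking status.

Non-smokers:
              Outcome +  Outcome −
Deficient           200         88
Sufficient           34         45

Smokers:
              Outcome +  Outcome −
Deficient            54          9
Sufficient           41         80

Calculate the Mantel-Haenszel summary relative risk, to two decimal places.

1.93

RR_MH = Σ(aᵢ·n₀ᵢ/nᵢ) / Σ(cᵢ·n₁ᵢ/nᵢ), with n₁ᵢ = aᵢ+bᵢ (exposed), n₀ᵢ = cᵢ+dᵢ (unexposed), nᵢ = n₁ᵢ+n₀ᵢ.
Stratum 1 (Non-smokers): n₁ = 288, n₀ = 79, n = 367; a·n₀/n = 200·79/367 = 43.0518; c·n₁/n = 34·288/367 = 26.6812
Stratum 2 (Smokers): n₁ = 63, n₀ = 121, n = 184; a·n₀/n = 54·121/184 = 35.5109; c·n₁/n = 41·63/184 = 14.0380
RR_MH = (43.0518 + 35.5109) / (26.6812 + 14.0380) = 78.5626 / 40.7192 = 1.92937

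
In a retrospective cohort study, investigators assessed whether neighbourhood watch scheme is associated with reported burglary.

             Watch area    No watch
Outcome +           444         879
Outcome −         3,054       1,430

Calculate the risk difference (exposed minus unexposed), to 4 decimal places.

-0.2538

Reading the table with exposure as columns: a = 444 (Watch area, case), b = 3054 (Watch area, non-case), c = 879 (No watch, case), d = 1430.
Risk in exposed = 444/3498 = 0.126930; risk in unexposed = 879/2309 = 0.380684.
Risk difference = 0.126930 − 0.380684 = -0.253755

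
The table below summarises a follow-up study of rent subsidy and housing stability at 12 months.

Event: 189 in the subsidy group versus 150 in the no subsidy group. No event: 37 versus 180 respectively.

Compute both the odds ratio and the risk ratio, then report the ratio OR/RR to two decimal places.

3.33

From the description: a = 189, b = 37, c = 150, d = 180.
OR = (189·180)/(37·150) = 34020/5550 = 6.12973
Risk in exposed = 189/226 = 0.83628; risk in unexposed = 150/330 = 0.45455; RR = 1.83982
OR/RR = 6.12973 / 1.83982 = 3.33170
The outcome is not rare, so the OR lies further from 1 than the RR.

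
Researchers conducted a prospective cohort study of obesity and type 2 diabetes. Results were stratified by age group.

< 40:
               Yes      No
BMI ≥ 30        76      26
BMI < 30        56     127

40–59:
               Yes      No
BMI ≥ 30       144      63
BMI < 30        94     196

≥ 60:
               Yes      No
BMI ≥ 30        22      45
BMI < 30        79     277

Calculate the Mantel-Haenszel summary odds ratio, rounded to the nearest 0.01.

OR_MH = Σ(aᵢdᵢ/nᵢ) / Σ(bᵢcᵢ/nᵢ), where nᵢ is the stratum total.
Stratum 1 (< 40): n = 285; a·d/n = 76·127/285 = 33.8667; b·c/n = 26·56/285 = 5.1088
Stratum 2 (40–59): n = 497; a·d/n = 144·196/497 = 56.7887; b·c/n = 63·94/497 = 11.9155
Stratum 3 (≥ 60): n = 423; a·d/n = 22·277/423 = 14.4066; b·c/n = 45·79/423 = 8.4043
OR_MH = (33.8667 + 56.7887 + 14.4066) / (5.1088 + 11.9155 + 8.4043) = 105.0620 / 25.4285 = 4.13166

4.13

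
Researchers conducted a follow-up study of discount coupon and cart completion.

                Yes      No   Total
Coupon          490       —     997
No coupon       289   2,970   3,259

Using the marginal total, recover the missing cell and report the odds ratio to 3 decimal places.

9.932

The missing cell is in the exposed row: 997 − 490 = 507.
So a = 490, b = 507, c = 289, d = 2970.
OR = (a·d)/(b·c) = (490 × 2970) / (507 × 289) = 1455300 / 146523 = 9.93223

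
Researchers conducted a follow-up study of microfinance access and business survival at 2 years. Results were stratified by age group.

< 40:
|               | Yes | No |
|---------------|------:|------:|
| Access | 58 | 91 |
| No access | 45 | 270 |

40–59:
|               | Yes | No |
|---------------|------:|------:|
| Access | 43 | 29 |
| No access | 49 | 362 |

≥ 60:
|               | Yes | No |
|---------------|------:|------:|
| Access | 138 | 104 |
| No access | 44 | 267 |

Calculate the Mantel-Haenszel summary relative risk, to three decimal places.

RR_MH = Σ(aᵢ·n₀ᵢ/nᵢ) / Σ(cᵢ·n₁ᵢ/nᵢ), with n₁ᵢ = aᵢ+bᵢ (exposed), n₀ᵢ = cᵢ+dᵢ (unexposed), nᵢ = n₁ᵢ+n₀ᵢ.
Stratum 1 (< 40): n₁ = 149, n₀ = 315, n = 464; a·n₀/n = 58·315/464 = 39.3750; c·n₁/n = 45·149/464 = 14.4504
Stratum 2 (40–59): n₁ = 72, n₀ = 411, n = 483; a·n₀/n = 43·411/483 = 36.5901; c·n₁/n = 49·72/483 = 7.3043
Stratum 3 (≥ 60): n₁ = 242, n₀ = 311, n = 553; a·n₀/n = 138·311/553 = 77.6094; c·n₁/n = 44·242/553 = 19.2550
RR_MH = (39.3750 + 36.5901 + 77.6094) / (14.4504 + 7.3043 + 19.2550) = 153.5745 / 41.0098 = 3.74483

3.745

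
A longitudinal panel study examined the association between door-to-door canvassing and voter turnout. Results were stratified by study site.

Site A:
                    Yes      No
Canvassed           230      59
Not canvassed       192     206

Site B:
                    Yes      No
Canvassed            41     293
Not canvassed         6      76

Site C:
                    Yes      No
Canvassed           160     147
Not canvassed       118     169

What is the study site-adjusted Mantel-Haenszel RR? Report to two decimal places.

1.49

RR_MH = Σ(aᵢ·n₀ᵢ/nᵢ) / Σ(cᵢ·n₁ᵢ/nᵢ), with n₁ᵢ = aᵢ+bᵢ (exposed), n₀ᵢ = cᵢ+dᵢ (unexposed), nᵢ = n₁ᵢ+n₀ᵢ.
Stratum 1 (Site A): n₁ = 289, n₀ = 398, n = 687; a·n₀/n = 230·398/687 = 133.2460; c·n₁/n = 192·289/687 = 80.7686
Stratum 2 (Site B): n₁ = 334, n₀ = 82, n = 416; a·n₀/n = 41·82/416 = 8.0817; c·n₁/n = 6·334/416 = 4.8173
Stratum 3 (Site C): n₁ = 307, n₀ = 287, n = 594; a·n₀/n = 160·287/594 = 77.3064; c·n₁/n = 118·307/594 = 60.9865
RR_MH = (133.2460 + 8.0817 + 77.3064) / (80.7686 + 4.8173 + 60.9865) = 218.6341 / 146.5724 = 1.49165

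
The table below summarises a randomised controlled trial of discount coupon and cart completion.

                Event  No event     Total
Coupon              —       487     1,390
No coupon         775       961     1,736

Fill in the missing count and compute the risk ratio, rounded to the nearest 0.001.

The missing cell is in the exposed row: 1390 − 487 = 903.
So a = 903, b = 487, c = 775, d = 961.
RR = [a/(a+b)] / [c/(c+d)] = (903/1390) / (775/1736) = 0.64964/0.44643 = 1.45519

1.455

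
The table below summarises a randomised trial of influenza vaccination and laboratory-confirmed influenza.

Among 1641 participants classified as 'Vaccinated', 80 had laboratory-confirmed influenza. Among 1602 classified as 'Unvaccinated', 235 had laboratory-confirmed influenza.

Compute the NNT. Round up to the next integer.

Risk in treated group = 80/1641 = 0.04875; risk in control = 235/1602 = 0.14669.
Absolute risk reduction = 0.14669 − 0.04875 = 0.09794
NNT = 1 / ARR = 1 / 0.09794 = 10.210 → round up → 11

11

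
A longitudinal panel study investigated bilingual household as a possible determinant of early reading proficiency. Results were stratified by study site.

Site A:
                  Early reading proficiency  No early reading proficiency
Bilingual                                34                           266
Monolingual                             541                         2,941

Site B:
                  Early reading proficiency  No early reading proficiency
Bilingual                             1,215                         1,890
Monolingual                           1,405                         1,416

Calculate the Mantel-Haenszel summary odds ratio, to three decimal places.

OR_MH = Σ(aᵢdᵢ/nᵢ) / Σ(bᵢcᵢ/nᵢ), where nᵢ is the stratum total.
Stratum 1 (Site A): n = 3782; a·d/n = 34·2941/3782 = 26.4395; b·c/n = 266·541/3782 = 38.0502
Stratum 2 (Site B): n = 5926; a·d/n = 1215·1416/5926 = 290.3206; b·c/n = 1890·1405/5926 = 448.1016
OR_MH = (26.4395 + 290.3206) / (38.0502 + 448.1016) = 316.7601 / 486.1518 = 0.65157

0.652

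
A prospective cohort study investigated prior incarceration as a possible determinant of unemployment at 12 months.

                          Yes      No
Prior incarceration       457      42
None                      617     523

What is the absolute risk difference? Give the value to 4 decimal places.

0.3746

Cells: a = 457, b = 42, c = 617, d = 523.
Risk in exposed = 457/499 = 0.915832; risk in unexposed = 617/1140 = 0.541228.
Risk difference = 0.915832 − 0.541228 = 0.374604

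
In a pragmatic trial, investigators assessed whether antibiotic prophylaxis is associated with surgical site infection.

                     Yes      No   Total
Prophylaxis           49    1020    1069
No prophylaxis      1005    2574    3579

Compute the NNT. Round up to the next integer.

Risk in treated group = 49/1069 = 0.04584; risk in control = 1005/3579 = 0.28080.
Absolute risk reduction = 0.28080 − 0.04584 = 0.23497
NNT = 1 / ARR = 1 / 0.23497 = 4.256 → round up → 5

5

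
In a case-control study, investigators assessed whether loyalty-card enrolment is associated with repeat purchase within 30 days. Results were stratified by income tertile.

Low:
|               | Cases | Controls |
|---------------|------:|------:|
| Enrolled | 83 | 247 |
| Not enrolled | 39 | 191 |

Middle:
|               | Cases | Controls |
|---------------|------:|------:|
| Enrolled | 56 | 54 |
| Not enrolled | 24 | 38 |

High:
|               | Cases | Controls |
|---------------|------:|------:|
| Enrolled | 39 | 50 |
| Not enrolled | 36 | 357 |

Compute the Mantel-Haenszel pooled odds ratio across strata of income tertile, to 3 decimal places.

OR_MH = Σ(aᵢdᵢ/nᵢ) / Σ(bᵢcᵢ/nᵢ), where nᵢ is the stratum total.
Stratum 1 (Low): n = 560; a·d/n = 83·191/560 = 28.3089; b·c/n = 247·39/560 = 17.2018
Stratum 2 (Middle): n = 172; a·d/n = 56·38/172 = 12.3721; b·c/n = 54·24/172 = 7.5349
Stratum 3 (High): n = 482; a·d/n = 39·357/482 = 28.8859; b·c/n = 50·36/482 = 3.7344
OR_MH = (28.3089 + 12.3721 + 28.8859) / (17.2018 + 7.5349 + 3.7344) = 69.5669 / 28.4711 = 2.44342

2.443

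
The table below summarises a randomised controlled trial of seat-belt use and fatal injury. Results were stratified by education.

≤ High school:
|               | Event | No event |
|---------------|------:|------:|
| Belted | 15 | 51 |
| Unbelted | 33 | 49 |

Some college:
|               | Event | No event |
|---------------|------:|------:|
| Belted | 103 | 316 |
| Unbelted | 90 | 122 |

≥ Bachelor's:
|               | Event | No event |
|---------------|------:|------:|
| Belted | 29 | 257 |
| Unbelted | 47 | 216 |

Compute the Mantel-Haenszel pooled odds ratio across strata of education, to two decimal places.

OR_MH = Σ(aᵢdᵢ/nᵢ) / Σ(bᵢcᵢ/nᵢ), where nᵢ is the stratum total.
Stratum 1 (≤ High school): n = 148; a·d/n = 15·49/148 = 4.9662; b·c/n = 51·33/148 = 11.3716
Stratum 2 (Some college): n = 631; a·d/n = 103·122/631 = 19.9144; b·c/n = 316·90/631 = 45.0713
Stratum 3 (≥ Bachelor's): n = 549; a·d/n = 29·216/549 = 11.4098; b·c/n = 257·47/549 = 22.0018
OR_MH = (4.9662 + 19.9144 + 11.4098) / (11.3716 + 45.0713 + 22.0018) = 36.2905 / 78.4448 = 0.46262

0.46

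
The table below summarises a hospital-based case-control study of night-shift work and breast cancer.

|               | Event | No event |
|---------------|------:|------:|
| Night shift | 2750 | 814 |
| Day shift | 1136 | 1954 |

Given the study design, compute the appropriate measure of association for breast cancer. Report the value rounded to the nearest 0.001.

5.811

Cells: a = 2750, b = 814, c = 1136, d = 1954.
This is a hospital-based case-control study: participants were sampled on outcome status, so risks in the source population cannot be estimated directly — relative risk is not valid here. The odds ratio is the appropriate measure.
OR = (a·d)/(b·c) = (2750 × 1954) / (814 × 1136) = 5373500 / 924704 = 5.81105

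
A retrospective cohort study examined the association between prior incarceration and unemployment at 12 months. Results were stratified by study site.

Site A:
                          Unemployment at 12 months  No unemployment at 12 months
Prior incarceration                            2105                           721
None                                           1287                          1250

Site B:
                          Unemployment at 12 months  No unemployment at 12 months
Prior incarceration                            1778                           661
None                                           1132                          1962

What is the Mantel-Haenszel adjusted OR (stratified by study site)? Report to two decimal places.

OR_MH = Σ(aᵢdᵢ/nᵢ) / Σ(bᵢcᵢ/nᵢ), where nᵢ is the stratum total.
Stratum 1 (Site A): n = 5363; a·d/n = 2105·1250/5363 = 490.6302; b·c/n = 721·1287/5363 = 173.0239
Stratum 2 (Site B): n = 5533; a·d/n = 1778·1962/5533 = 630.4782; b·c/n = 661·1132/5533 = 135.2344
OR_MH = (490.6302 + 630.4782) / (173.0239 + 135.2344) = 1121.1085 / 308.2583 = 3.63691

3.64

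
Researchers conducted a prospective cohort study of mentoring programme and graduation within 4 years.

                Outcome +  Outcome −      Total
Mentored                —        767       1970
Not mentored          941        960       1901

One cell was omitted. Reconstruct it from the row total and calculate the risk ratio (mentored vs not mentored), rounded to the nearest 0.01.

1.23

The missing cell is in the exposed row: 1970 − 767 = 1203.
So a = 1203, b = 767, c = 941, d = 960.
RR = [a/(a+b)] / [c/(c+d)] = (1203/1970) / (941/1901) = 0.61066/0.49500 = 1.23365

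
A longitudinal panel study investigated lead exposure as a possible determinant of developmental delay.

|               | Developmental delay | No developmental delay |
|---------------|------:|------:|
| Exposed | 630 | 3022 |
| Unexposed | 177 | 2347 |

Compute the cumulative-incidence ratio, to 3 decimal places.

2.460

Cells: a = 630, b = 3022, c = 177, d = 2347.
Risk in exposed = 630/3652 = 0.17251; risk in unexposed = 177/2524 = 0.07013.
RR = 0.17251 / 0.07013 = 2.45995
The risk among the exposed is 2.46 times that among the unexposed.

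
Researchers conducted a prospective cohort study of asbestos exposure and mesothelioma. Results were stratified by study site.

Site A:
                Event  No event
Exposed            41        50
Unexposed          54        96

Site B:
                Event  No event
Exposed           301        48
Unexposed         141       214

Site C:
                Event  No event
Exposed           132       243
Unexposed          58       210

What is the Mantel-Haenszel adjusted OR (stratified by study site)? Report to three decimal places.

3.532

OR_MH = Σ(aᵢdᵢ/nᵢ) / Σ(bᵢcᵢ/nᵢ), where nᵢ is the stratum total.
Stratum 1 (Site A): n = 241; a·d/n = 41·96/241 = 16.3320; b·c/n = 50·54/241 = 11.2033
Stratum 2 (Site B): n = 704; a·d/n = 301·214/704 = 91.4972; b·c/n = 48·141/704 = 9.6136
Stratum 3 (Site C): n = 643; a·d/n = 132·210/643 = 43.1104; b·c/n = 243·58/643 = 21.9191
OR_MH = (16.3320 + 91.4972 + 43.1104) / (11.2033 + 9.6136 + 21.9191) = 150.9395 / 42.7361 = 3.53190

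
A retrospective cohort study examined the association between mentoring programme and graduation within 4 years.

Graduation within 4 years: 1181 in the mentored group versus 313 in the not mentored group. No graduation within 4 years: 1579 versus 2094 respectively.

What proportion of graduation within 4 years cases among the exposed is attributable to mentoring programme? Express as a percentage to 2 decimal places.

69.61

From the description: a = 1181, b = 1579, c = 313, d = 2094.
Risk in exposed = 1181/2760 = 0.42790; risk in unexposed = 313/2407 = 0.13004.
RR = 0.42790/0.13004 = 3.29058
AR% = (RR − 1)/RR × 100 = (3.29058 − 1)/3.29058 × 100 = 69.6102%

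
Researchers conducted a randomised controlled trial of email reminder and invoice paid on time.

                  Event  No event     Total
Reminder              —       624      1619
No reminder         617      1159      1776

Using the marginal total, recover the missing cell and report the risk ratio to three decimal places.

1.769

The missing cell is in the exposed row: 1619 − 624 = 995.
So a = 995, b = 624, c = 617, d = 1159.
RR = [a/(a+b)] / [c/(c+d)] = (995/1619) / (617/1776) = 0.61458/0.34741 = 1.76903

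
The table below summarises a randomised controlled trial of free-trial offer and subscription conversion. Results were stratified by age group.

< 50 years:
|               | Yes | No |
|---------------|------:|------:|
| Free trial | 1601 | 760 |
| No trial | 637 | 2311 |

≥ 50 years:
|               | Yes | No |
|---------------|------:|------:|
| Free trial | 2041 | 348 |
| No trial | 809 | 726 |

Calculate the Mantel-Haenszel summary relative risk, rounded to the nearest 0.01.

2.18

RR_MH = Σ(aᵢ·n₀ᵢ/nᵢ) / Σ(cᵢ·n₁ᵢ/nᵢ), with n₁ᵢ = aᵢ+bᵢ (exposed), n₀ᵢ = cᵢ+dᵢ (unexposed), nᵢ = n₁ᵢ+n₀ᵢ.
Stratum 1 (< 50 years): n₁ = 2361, n₀ = 2948, n = 5309; a·n₀/n = 1601·2948/5309 = 889.0089; c·n₁/n = 637·2361/5309 = 283.2844
Stratum 2 (≥ 50 years): n₁ = 2389, n₀ = 1535, n = 3924; a·n₀/n = 2041·1535/3924 = 798.4034; c·n₁/n = 809·2389/3924 = 492.5334
RR_MH = (889.0089 + 798.4034) / (283.2844 + 492.5334) = 1687.4123 / 775.8178 = 2.17501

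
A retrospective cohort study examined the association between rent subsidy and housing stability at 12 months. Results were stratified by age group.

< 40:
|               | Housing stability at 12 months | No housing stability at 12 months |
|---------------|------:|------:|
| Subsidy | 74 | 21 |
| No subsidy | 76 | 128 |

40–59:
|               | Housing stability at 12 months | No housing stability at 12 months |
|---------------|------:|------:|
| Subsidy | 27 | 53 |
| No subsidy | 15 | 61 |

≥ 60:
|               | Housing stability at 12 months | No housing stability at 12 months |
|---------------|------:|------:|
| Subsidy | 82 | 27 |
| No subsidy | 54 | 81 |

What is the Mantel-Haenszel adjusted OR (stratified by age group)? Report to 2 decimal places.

OR_MH = Σ(aᵢdᵢ/nᵢ) / Σ(bᵢcᵢ/nᵢ), where nᵢ is the stratum total.
Stratum 1 (< 40): n = 299; a·d/n = 74·128/299 = 31.6789; b·c/n = 21·76/299 = 5.3378
Stratum 2 (40–59): n = 156; a·d/n = 27·61/156 = 10.5577; b·c/n = 53·15/156 = 5.0962
Stratum 3 (≥ 60): n = 244; a·d/n = 82·81/244 = 27.2213; b·c/n = 27·54/244 = 5.9754
OR_MH = (31.6789 + 10.5577 + 27.2213) / (5.3378 + 5.0962 + 5.9754) = 69.4579 / 16.4094 = 4.23282

4.23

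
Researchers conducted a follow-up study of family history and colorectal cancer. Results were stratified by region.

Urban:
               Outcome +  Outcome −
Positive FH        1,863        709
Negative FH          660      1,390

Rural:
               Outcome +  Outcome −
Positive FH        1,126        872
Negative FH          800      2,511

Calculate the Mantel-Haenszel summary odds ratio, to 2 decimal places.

4.70

OR_MH = Σ(aᵢdᵢ/nᵢ) / Σ(bᵢcᵢ/nᵢ), where nᵢ is the stratum total.
Stratum 1 (Urban): n = 4622; a·d/n = 1863·1390/4622 = 560.2704; b·c/n = 709·660/4622 = 101.2419
Stratum 2 (Rural): n = 5309; a·d/n = 1126·2511/5309 = 532.5647; b·c/n = 872·800/5309 = 131.3995
OR_MH = (560.2704 + 532.5647) / (101.2419 + 131.3995) = 1092.8351 / 232.6414 = 4.69751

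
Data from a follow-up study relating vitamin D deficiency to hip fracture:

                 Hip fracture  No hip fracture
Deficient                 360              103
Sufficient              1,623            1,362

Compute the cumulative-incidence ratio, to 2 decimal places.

Cells: a = 360, b = 103, c = 1623, d = 1362.
Risk in exposed = 360/463 = 0.77754; risk in unexposed = 1623/2985 = 0.54372.
RR = 0.77754 / 0.54372 = 1.43004
The risk among the exposed is 1.43 times that among the unexposed.

1.43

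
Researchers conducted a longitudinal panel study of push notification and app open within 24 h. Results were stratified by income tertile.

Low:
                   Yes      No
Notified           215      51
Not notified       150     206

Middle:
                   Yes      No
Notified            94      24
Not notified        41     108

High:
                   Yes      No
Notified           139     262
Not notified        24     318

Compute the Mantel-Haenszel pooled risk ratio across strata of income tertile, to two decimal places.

RR_MH = Σ(aᵢ·n₀ᵢ/nᵢ) / Σ(cᵢ·n₁ᵢ/nᵢ), with n₁ᵢ = aᵢ+bᵢ (exposed), n₀ᵢ = cᵢ+dᵢ (unexposed), nᵢ = n₁ᵢ+n₀ᵢ.
Stratum 1 (Low): n₁ = 266, n₀ = 356, n = 622; a·n₀/n = 215·356/622 = 123.0547; c·n₁/n = 150·266/622 = 64.1479
Stratum 2 (Middle): n₁ = 118, n₀ = 149, n = 267; a·n₀/n = 94·149/267 = 52.4569; c·n₁/n = 41·118/267 = 18.1199
Stratum 3 (High): n₁ = 401, n₀ = 342, n = 743; a·n₀/n = 139·342/743 = 63.9812; c·n₁/n = 24·401/743 = 12.9529
RR_MH = (123.0547 + 52.4569 + 63.9812) / (64.1479 + 18.1199 + 12.9529) = 239.4927 / 95.2207 = 2.51513

2.52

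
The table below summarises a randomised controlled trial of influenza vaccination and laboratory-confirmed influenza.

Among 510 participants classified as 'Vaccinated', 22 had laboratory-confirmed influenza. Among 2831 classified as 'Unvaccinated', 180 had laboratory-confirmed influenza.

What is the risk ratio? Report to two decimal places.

0.68

From the description: a = 22, b = 488, c = 180, d = 2651.
Risk in exposed = 22/510 = 0.04314; risk in unexposed = 180/2831 = 0.06358.
RR = 0.04314 / 0.06358 = 0.67845
The risk is 32% lower among the exposed than among the unexposed.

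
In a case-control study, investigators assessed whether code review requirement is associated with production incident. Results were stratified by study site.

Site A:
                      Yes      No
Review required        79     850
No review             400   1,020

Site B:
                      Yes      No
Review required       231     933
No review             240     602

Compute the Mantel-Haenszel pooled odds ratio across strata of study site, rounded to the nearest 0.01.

0.40

OR_MH = Σ(aᵢdᵢ/nᵢ) / Σ(bᵢcᵢ/nᵢ), where nᵢ is the stratum total.
Stratum 1 (Site A): n = 2349; a·d/n = 79·1020/2349 = 34.3040; b·c/n = 850·400/2349 = 144.7424
Stratum 2 (Site B): n = 2006; a·d/n = 231·602/2006 = 69.3230; b·c/n = 933·240/2006 = 111.6251
OR_MH = (34.3040 + 69.3230) / (144.7424 + 111.6251) = 103.6270 / 256.3676 = 0.40421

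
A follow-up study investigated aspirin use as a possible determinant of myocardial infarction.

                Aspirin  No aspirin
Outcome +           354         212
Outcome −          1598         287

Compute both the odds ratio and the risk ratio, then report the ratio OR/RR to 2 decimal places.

Reading the table with exposure as columns: a = 354 (Aspirin, case), b = 1598 (Aspirin, non-case), c = 212 (No aspirin, case), d = 287.
OR = (354·287)/(1598·212) = 101598/338776 = 0.29990
Risk in exposed = 354/1952 = 0.18135; risk in unexposed = 212/499 = 0.42485; RR = 0.42686
OR/RR = 0.29990 / 0.42686 = 0.70256
The outcome is not rare, so the OR lies further from 1 than the RR.

0.70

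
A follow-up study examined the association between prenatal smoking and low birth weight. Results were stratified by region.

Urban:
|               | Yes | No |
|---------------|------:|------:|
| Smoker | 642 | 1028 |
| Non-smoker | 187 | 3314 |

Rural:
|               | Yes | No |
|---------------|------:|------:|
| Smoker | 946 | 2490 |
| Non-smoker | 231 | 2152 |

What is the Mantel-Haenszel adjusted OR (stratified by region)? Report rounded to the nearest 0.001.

OR_MH = Σ(aᵢdᵢ/nᵢ) / Σ(bᵢcᵢ/nᵢ), where nᵢ is the stratum total.
Stratum 1 (Urban): n = 5171; a·d/n = 642·3314/5171 = 411.4461; b·c/n = 1028·187/5171 = 37.1758
Stratum 2 (Rural): n = 5819; a·d/n = 946·2152/5819 = 349.8526; b·c/n = 2490·231/5819 = 98.8469
OR_MH = (411.4461 + 349.8526) / (37.1758 + 98.8469) = 761.2987 / 136.0227 = 5.59685

5.597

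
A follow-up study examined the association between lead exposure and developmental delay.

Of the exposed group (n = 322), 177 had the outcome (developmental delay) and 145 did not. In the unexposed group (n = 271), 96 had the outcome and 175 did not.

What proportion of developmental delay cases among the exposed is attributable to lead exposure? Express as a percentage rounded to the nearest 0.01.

35.56

From the description: a = 177, b = 145, c = 96, d = 175.
Risk in exposed = 177/322 = 0.54969; risk in unexposed = 96/271 = 0.35424.
RR = 0.54969/0.35424 = 1.55173
AR% = (RR − 1)/RR × 100 = (1.55173 − 1)/1.55173 × 100 = 35.5557%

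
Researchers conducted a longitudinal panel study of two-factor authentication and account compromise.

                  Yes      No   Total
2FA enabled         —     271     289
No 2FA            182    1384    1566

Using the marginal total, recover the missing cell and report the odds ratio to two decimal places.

0.51

The missing cell is in the exposed row: 289 − 271 = 18.
So a = 18, b = 271, c = 182, d = 1384.
OR = (a·d)/(b·c) = (18 × 1384) / (271 × 182) = 24912 / 49322 = 0.50509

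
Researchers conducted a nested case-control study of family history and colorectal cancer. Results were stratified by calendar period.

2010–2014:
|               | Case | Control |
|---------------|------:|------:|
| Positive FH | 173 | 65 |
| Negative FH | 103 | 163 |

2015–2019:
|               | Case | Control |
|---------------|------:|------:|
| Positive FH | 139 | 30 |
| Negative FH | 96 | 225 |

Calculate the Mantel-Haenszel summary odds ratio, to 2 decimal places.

OR_MH = Σ(aᵢdᵢ/nᵢ) / Σ(bᵢcᵢ/nᵢ), where nᵢ is the stratum total.
Stratum 1 (2010–2014): n = 504; a·d/n = 173·163/504 = 55.9504; b·c/n = 65·103/504 = 13.2837
Stratum 2 (2015–2019): n = 490; a·d/n = 139·225/490 = 63.8265; b·c/n = 30·96/490 = 5.8776
OR_MH = (55.9504 + 63.8265) / (13.2837 + 5.8776) = 119.7769 / 19.1613 = 6.25099

6.25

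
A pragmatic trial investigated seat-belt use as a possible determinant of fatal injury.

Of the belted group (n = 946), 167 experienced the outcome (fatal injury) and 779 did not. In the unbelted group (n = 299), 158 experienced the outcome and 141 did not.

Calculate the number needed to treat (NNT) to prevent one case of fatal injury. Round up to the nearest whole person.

Risk in treated group = 167/946 = 0.17653; risk in control = 158/299 = 0.52843.
Absolute risk reduction = 0.52843 − 0.17653 = 0.35190
NNT = 1 / ARR = 1 / 0.35190 = 2.842 → round up → 3

3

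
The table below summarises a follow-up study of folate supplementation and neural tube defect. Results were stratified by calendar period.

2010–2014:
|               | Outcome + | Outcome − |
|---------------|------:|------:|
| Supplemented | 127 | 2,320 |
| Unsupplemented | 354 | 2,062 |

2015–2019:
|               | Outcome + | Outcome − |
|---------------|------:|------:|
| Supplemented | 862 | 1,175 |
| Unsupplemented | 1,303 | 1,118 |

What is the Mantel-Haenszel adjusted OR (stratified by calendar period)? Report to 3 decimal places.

OR_MH = Σ(aᵢdᵢ/nᵢ) / Σ(bᵢcᵢ/nᵢ), where nᵢ is the stratum total.
Stratum 1 (2010–2014): n = 4863; a·d/n = 127·2062/4863 = 53.8503; b·c/n = 2320·354/4863 = 168.8834
Stratum 2 (2015–2019): n = 4458; a·d/n = 862·1118/4458 = 216.1768; b·c/n = 1175·1303/4458 = 343.4332
OR_MH = (53.8503 + 216.1768) / (168.8834 + 343.4332) = 270.0271 / 512.3166 = 0.52707

0.527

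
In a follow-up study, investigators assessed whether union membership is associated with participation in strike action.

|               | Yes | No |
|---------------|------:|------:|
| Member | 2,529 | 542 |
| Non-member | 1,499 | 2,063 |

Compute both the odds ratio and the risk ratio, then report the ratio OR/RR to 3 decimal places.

Cells: a = 2529, b = 542, c = 1499, d = 2063.
OR = (2529·2063)/(542·1499) = 5217327/812458 = 6.42166
Risk in exposed = 2529/3071 = 0.82351; risk in unexposed = 1499/3562 = 0.42083; RR = 1.95687
OR/RR = 6.42166 / 1.95687 = 3.28160
The outcome is not rare, so the OR lies further from 1 than the RR.

3.282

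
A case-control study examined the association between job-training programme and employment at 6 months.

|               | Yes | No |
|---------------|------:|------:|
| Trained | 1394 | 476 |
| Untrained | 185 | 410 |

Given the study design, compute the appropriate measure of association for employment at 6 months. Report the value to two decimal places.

6.49

Cells: a = 1394, b = 476, c = 185, d = 410.
This is a case-control study: participants were sampled on outcome status, so risks in the source population cannot be estimated directly — relative risk is not valid here. The odds ratio is the appropriate measure.
OR = (a·d)/(b·c) = (1394 × 410) / (476 × 185) = 571540 / 88060 = 6.49035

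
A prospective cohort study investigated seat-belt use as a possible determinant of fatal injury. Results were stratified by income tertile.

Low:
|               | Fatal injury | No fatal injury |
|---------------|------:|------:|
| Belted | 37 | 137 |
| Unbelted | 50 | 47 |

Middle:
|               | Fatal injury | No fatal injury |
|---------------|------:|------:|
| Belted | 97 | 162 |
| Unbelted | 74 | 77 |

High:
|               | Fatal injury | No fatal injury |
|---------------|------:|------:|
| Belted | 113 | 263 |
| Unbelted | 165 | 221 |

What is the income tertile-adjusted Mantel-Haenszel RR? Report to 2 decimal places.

0.66

RR_MH = Σ(aᵢ·n₀ᵢ/nᵢ) / Σ(cᵢ·n₁ᵢ/nᵢ), with n₁ᵢ = aᵢ+bᵢ (exposed), n₀ᵢ = cᵢ+dᵢ (unexposed), nᵢ = n₁ᵢ+n₀ᵢ.
Stratum 1 (Low): n₁ = 174, n₀ = 97, n = 271; a·n₀/n = 37·97/271 = 13.2435; c·n₁/n = 50·174/271 = 32.1033
Stratum 2 (Middle): n₁ = 259, n₀ = 151, n = 410; a·n₀/n = 97·151/410 = 35.7244; c·n₁/n = 74·259/410 = 46.7463
Stratum 3 (High): n₁ = 376, n₀ = 386, n = 762; a·n₀/n = 113·386/762 = 57.2415; c·n₁/n = 165·376/762 = 81.4173
RR_MH = (13.2435 + 35.7244 + 57.2415) / (32.1033 + 46.7463 + 81.4173) = 106.2094 / 160.2670 = 0.66270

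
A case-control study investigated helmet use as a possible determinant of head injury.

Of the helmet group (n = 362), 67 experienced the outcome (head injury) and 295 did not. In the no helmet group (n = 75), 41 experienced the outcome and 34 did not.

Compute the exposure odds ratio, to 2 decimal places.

0.19

From the description: a = 67, b = 295, c = 41, d = 34.
OR = (a·d)/(b·c) = (67 × 34) / (295 × 41) = 2278 / 12095 = 0.18834
Exposure is associated with lower odds of head injury (OR = 0.19 < 1).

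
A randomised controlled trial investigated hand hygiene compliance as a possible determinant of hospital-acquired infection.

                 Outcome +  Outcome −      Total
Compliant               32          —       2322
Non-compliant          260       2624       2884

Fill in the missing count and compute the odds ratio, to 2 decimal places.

0.14

The missing cell is in the exposed row: 2322 − 32 = 2290.
So a = 32, b = 2290, c = 260, d = 2624.
OR = (a·d)/(b·c) = (32 × 2624) / (2290 × 260) = 83968 / 595400 = 0.14103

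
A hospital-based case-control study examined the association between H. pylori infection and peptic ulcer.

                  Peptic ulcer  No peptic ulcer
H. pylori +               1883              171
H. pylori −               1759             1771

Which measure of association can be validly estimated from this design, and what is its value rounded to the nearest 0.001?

Cells: a = 1883, b = 171, c = 1759, d = 1771.
This is a hospital-based case-control study: participants were sampled on outcome status, so risks in the source population cannot be estimated directly — relative risk is not valid here. The odds ratio is the appropriate measure.
OR = (a·d)/(b·c) = (1883 × 1771) / (171 × 1759) = 3334793 / 300789 = 11.08682

11.087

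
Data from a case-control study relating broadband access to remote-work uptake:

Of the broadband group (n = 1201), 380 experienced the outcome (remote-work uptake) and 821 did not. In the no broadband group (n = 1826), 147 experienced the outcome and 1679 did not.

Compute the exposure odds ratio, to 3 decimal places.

5.287

From the description: a = 380, b = 821, c = 147, d = 1679.
OR = (a·d)/(b·c) = (380 × 1679) / (821 × 147) = 638020 / 120687 = 5.28657
The odds of remote-work uptake are about 5.29 times as high in the broadband group.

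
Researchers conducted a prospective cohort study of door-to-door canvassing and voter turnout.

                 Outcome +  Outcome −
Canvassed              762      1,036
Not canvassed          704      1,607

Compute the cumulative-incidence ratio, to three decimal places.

1.391

Cells: a = 762, b = 1036, c = 704, d = 1607.
Risk in exposed = 762/1798 = 0.42380; risk in unexposed = 704/2311 = 0.30463.
RR = 0.42380 / 0.30463 = 1.39121
The risk among the exposed is 1.39 times that among the unexposed.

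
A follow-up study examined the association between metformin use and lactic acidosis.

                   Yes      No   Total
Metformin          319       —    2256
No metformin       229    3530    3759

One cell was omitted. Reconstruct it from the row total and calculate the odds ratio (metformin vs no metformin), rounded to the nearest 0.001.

The missing cell is in the exposed row: 2256 − 319 = 1937.
So a = 319, b = 1937, c = 229, d = 3530.
OR = (a·d)/(b·c) = (319 × 3530) / (1937 × 229) = 1126070 / 443573 = 2.53864

2.539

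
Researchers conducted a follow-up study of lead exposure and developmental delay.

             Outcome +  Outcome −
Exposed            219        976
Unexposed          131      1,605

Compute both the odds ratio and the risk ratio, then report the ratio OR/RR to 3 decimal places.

1.132

Cells: a = 219, b = 976, c = 131, d = 1605.
OR = (219·1605)/(976·131) = 351495/127856 = 2.74915
Risk in exposed = 219/1195 = 0.18326; risk in unexposed = 131/1736 = 0.07546; RR = 2.42859
OR/RR = 2.74915 / 2.42859 = 1.13199
The outcome is not rare, so the OR lies further from 1 than the RR.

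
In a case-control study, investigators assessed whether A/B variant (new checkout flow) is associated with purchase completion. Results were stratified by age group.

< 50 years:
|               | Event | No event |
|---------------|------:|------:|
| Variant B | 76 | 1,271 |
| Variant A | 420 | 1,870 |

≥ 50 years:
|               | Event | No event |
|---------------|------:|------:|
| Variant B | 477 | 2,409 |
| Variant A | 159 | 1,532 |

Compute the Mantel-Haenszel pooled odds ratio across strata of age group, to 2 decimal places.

0.86

OR_MH = Σ(aᵢdᵢ/nᵢ) / Σ(bᵢcᵢ/nᵢ), where nᵢ is the stratum total.
Stratum 1 (< 50 years): n = 3637; a·d/n = 76·1870/3637 = 39.0762; b·c/n = 1271·420/3637 = 146.7748
Stratum 2 (≥ 50 years): n = 4577; a·d/n = 477·1532/4577 = 159.6600; b·c/n = 2409·159/4577 = 83.6860
OR_MH = (39.0762 + 159.6600) / (146.7748 + 83.6860) = 198.7362 / 230.4609 = 0.86234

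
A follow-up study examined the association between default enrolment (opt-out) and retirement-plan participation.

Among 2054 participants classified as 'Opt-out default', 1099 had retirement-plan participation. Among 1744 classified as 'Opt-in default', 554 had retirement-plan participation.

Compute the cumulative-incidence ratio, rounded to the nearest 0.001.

1.684

From the description: a = 1099, b = 955, c = 554, d = 1190.
Risk in exposed = 1099/2054 = 0.53505; risk in unexposed = 554/1744 = 0.31766.
RR = 0.53505 / 0.31766 = 1.68436
The risk among the exposed is 1.68 times that among the unexposed.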